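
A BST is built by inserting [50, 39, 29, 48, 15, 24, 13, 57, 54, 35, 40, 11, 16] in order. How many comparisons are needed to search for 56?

Search path for 56: 50 -> 57 -> 54
Found: False
Comparisons: 3


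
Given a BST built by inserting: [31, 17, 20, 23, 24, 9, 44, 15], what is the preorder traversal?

Tree insertion order: [31, 17, 20, 23, 24, 9, 44, 15]
Tree (level-order array): [31, 17, 44, 9, 20, None, None, None, 15, None, 23, None, None, None, 24]
Preorder traversal: [31, 17, 9, 15, 20, 23, 24, 44]


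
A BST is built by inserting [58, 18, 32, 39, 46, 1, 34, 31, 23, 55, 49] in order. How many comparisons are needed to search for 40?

Search path for 40: 58 -> 18 -> 32 -> 39 -> 46
Found: False
Comparisons: 5


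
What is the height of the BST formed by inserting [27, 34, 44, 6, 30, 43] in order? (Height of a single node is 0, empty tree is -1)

Insertion order: [27, 34, 44, 6, 30, 43]
Tree (level-order array): [27, 6, 34, None, None, 30, 44, None, None, 43]
Compute height bottom-up (empty subtree = -1):
  height(6) = 1 + max(-1, -1) = 0
  height(30) = 1 + max(-1, -1) = 0
  height(43) = 1 + max(-1, -1) = 0
  height(44) = 1 + max(0, -1) = 1
  height(34) = 1 + max(0, 1) = 2
  height(27) = 1 + max(0, 2) = 3
Height = 3


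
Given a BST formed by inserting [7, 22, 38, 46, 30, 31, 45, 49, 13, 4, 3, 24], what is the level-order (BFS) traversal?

Tree insertion order: [7, 22, 38, 46, 30, 31, 45, 49, 13, 4, 3, 24]
Tree (level-order array): [7, 4, 22, 3, None, 13, 38, None, None, None, None, 30, 46, 24, 31, 45, 49]
BFS from the root, enqueuing left then right child of each popped node:
  queue [7] -> pop 7, enqueue [4, 22], visited so far: [7]
  queue [4, 22] -> pop 4, enqueue [3], visited so far: [7, 4]
  queue [22, 3] -> pop 22, enqueue [13, 38], visited so far: [7, 4, 22]
  queue [3, 13, 38] -> pop 3, enqueue [none], visited so far: [7, 4, 22, 3]
  queue [13, 38] -> pop 13, enqueue [none], visited so far: [7, 4, 22, 3, 13]
  queue [38] -> pop 38, enqueue [30, 46], visited so far: [7, 4, 22, 3, 13, 38]
  queue [30, 46] -> pop 30, enqueue [24, 31], visited so far: [7, 4, 22, 3, 13, 38, 30]
  queue [46, 24, 31] -> pop 46, enqueue [45, 49], visited so far: [7, 4, 22, 3, 13, 38, 30, 46]
  queue [24, 31, 45, 49] -> pop 24, enqueue [none], visited so far: [7, 4, 22, 3, 13, 38, 30, 46, 24]
  queue [31, 45, 49] -> pop 31, enqueue [none], visited so far: [7, 4, 22, 3, 13, 38, 30, 46, 24, 31]
  queue [45, 49] -> pop 45, enqueue [none], visited so far: [7, 4, 22, 3, 13, 38, 30, 46, 24, 31, 45]
  queue [49] -> pop 49, enqueue [none], visited so far: [7, 4, 22, 3, 13, 38, 30, 46, 24, 31, 45, 49]
Result: [7, 4, 22, 3, 13, 38, 30, 46, 24, 31, 45, 49]


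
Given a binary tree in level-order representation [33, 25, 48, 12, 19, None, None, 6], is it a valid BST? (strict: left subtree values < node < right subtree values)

Level-order array: [33, 25, 48, 12, 19, None, None, 6]
Validate using subtree bounds (lo, hi): at each node, require lo < value < hi,
then recurse left with hi=value and right with lo=value.
Preorder trace (stopping at first violation):
  at node 33 with bounds (-inf, +inf): OK
  at node 25 with bounds (-inf, 33): OK
  at node 12 with bounds (-inf, 25): OK
  at node 6 with bounds (-inf, 12): OK
  at node 19 with bounds (25, 33): VIOLATION
Node 19 violates its bound: not (25 < 19 < 33).
Result: Not a valid BST


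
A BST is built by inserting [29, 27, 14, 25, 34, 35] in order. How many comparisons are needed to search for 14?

Search path for 14: 29 -> 27 -> 14
Found: True
Comparisons: 3


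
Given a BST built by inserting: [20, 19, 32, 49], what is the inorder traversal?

Tree insertion order: [20, 19, 32, 49]
Tree (level-order array): [20, 19, 32, None, None, None, 49]
Inorder traversal: [19, 20, 32, 49]


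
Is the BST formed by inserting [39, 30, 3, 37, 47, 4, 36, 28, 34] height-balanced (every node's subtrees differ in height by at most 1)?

Tree (level-order array): [39, 30, 47, 3, 37, None, None, None, 4, 36, None, None, 28, 34]
Definition: a tree is height-balanced if, at every node, |h(left) - h(right)| <= 1 (empty subtree has height -1).
Bottom-up per-node check:
  node 28: h_left=-1, h_right=-1, diff=0 [OK], height=0
  node 4: h_left=-1, h_right=0, diff=1 [OK], height=1
  node 3: h_left=-1, h_right=1, diff=2 [FAIL (|-1-1|=2 > 1)], height=2
  node 34: h_left=-1, h_right=-1, diff=0 [OK], height=0
  node 36: h_left=0, h_right=-1, diff=1 [OK], height=1
  node 37: h_left=1, h_right=-1, diff=2 [FAIL (|1--1|=2 > 1)], height=2
  node 30: h_left=2, h_right=2, diff=0 [OK], height=3
  node 47: h_left=-1, h_right=-1, diff=0 [OK], height=0
  node 39: h_left=3, h_right=0, diff=3 [FAIL (|3-0|=3 > 1)], height=4
Node 3 violates the condition: |-1 - 1| = 2 > 1.
Result: Not balanced


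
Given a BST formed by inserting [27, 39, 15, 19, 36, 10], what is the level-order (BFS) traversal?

Tree insertion order: [27, 39, 15, 19, 36, 10]
Tree (level-order array): [27, 15, 39, 10, 19, 36]
BFS from the root, enqueuing left then right child of each popped node:
  queue [27] -> pop 27, enqueue [15, 39], visited so far: [27]
  queue [15, 39] -> pop 15, enqueue [10, 19], visited so far: [27, 15]
  queue [39, 10, 19] -> pop 39, enqueue [36], visited so far: [27, 15, 39]
  queue [10, 19, 36] -> pop 10, enqueue [none], visited so far: [27, 15, 39, 10]
  queue [19, 36] -> pop 19, enqueue [none], visited so far: [27, 15, 39, 10, 19]
  queue [36] -> pop 36, enqueue [none], visited so far: [27, 15, 39, 10, 19, 36]
Result: [27, 15, 39, 10, 19, 36]


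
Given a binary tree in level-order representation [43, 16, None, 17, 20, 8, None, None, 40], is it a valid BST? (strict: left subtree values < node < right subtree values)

Level-order array: [43, 16, None, 17, 20, 8, None, None, 40]
Validate using subtree bounds (lo, hi): at each node, require lo < value < hi,
then recurse left with hi=value and right with lo=value.
Preorder trace (stopping at first violation):
  at node 43 with bounds (-inf, +inf): OK
  at node 16 with bounds (-inf, 43): OK
  at node 17 with bounds (-inf, 16): VIOLATION
Node 17 violates its bound: not (-inf < 17 < 16).
Result: Not a valid BST


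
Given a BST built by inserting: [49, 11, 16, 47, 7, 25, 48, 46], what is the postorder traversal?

Tree insertion order: [49, 11, 16, 47, 7, 25, 48, 46]
Tree (level-order array): [49, 11, None, 7, 16, None, None, None, 47, 25, 48, None, 46]
Postorder traversal: [7, 46, 25, 48, 47, 16, 11, 49]


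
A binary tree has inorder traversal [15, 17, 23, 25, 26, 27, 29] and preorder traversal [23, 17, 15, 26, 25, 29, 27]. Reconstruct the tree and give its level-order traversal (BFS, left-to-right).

Inorder:  [15, 17, 23, 25, 26, 27, 29]
Preorder: [23, 17, 15, 26, 25, 29, 27]
Algorithm: preorder visits root first, so consume preorder in order;
for each root, split the current inorder slice at that value into
left-subtree inorder and right-subtree inorder, then recurse.
Recursive splits:
  root=23; inorder splits into left=[15, 17], right=[25, 26, 27, 29]
  root=17; inorder splits into left=[15], right=[]
  root=15; inorder splits into left=[], right=[]
  root=26; inorder splits into left=[25], right=[27, 29]
  root=25; inorder splits into left=[], right=[]
  root=29; inorder splits into left=[27], right=[]
  root=27; inorder splits into left=[], right=[]
Reconstructed level-order: [23, 17, 26, 15, 25, 29, 27]


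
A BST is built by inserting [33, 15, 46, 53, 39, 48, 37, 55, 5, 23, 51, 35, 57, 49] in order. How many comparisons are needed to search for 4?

Search path for 4: 33 -> 15 -> 5
Found: False
Comparisons: 3


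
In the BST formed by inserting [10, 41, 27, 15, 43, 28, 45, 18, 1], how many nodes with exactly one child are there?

Tree built from: [10, 41, 27, 15, 43, 28, 45, 18, 1]
Tree (level-order array): [10, 1, 41, None, None, 27, 43, 15, 28, None, 45, None, 18]
Rule: These are nodes with exactly 1 non-null child.
Per-node child counts:
  node 10: 2 child(ren)
  node 1: 0 child(ren)
  node 41: 2 child(ren)
  node 27: 2 child(ren)
  node 15: 1 child(ren)
  node 18: 0 child(ren)
  node 28: 0 child(ren)
  node 43: 1 child(ren)
  node 45: 0 child(ren)
Matching nodes: [15, 43]
Count of nodes with exactly one child: 2


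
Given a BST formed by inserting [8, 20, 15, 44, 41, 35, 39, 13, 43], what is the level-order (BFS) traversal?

Tree insertion order: [8, 20, 15, 44, 41, 35, 39, 13, 43]
Tree (level-order array): [8, None, 20, 15, 44, 13, None, 41, None, None, None, 35, 43, None, 39]
BFS from the root, enqueuing left then right child of each popped node:
  queue [8] -> pop 8, enqueue [20], visited so far: [8]
  queue [20] -> pop 20, enqueue [15, 44], visited so far: [8, 20]
  queue [15, 44] -> pop 15, enqueue [13], visited so far: [8, 20, 15]
  queue [44, 13] -> pop 44, enqueue [41], visited so far: [8, 20, 15, 44]
  queue [13, 41] -> pop 13, enqueue [none], visited so far: [8, 20, 15, 44, 13]
  queue [41] -> pop 41, enqueue [35, 43], visited so far: [8, 20, 15, 44, 13, 41]
  queue [35, 43] -> pop 35, enqueue [39], visited so far: [8, 20, 15, 44, 13, 41, 35]
  queue [43, 39] -> pop 43, enqueue [none], visited so far: [8, 20, 15, 44, 13, 41, 35, 43]
  queue [39] -> pop 39, enqueue [none], visited so far: [8, 20, 15, 44, 13, 41, 35, 43, 39]
Result: [8, 20, 15, 44, 13, 41, 35, 43, 39]


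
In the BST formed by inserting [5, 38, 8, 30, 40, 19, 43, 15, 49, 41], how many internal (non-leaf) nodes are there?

Tree built from: [5, 38, 8, 30, 40, 19, 43, 15, 49, 41]
Tree (level-order array): [5, None, 38, 8, 40, None, 30, None, 43, 19, None, 41, 49, 15]
Rule: An internal node has at least one child.
Per-node child counts:
  node 5: 1 child(ren)
  node 38: 2 child(ren)
  node 8: 1 child(ren)
  node 30: 1 child(ren)
  node 19: 1 child(ren)
  node 15: 0 child(ren)
  node 40: 1 child(ren)
  node 43: 2 child(ren)
  node 41: 0 child(ren)
  node 49: 0 child(ren)
Matching nodes: [5, 38, 8, 30, 19, 40, 43]
Count of internal (non-leaf) nodes: 7


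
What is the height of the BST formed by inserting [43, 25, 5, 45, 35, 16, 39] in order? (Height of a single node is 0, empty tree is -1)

Insertion order: [43, 25, 5, 45, 35, 16, 39]
Tree (level-order array): [43, 25, 45, 5, 35, None, None, None, 16, None, 39]
Compute height bottom-up (empty subtree = -1):
  height(16) = 1 + max(-1, -1) = 0
  height(5) = 1 + max(-1, 0) = 1
  height(39) = 1 + max(-1, -1) = 0
  height(35) = 1 + max(-1, 0) = 1
  height(25) = 1 + max(1, 1) = 2
  height(45) = 1 + max(-1, -1) = 0
  height(43) = 1 + max(2, 0) = 3
Height = 3


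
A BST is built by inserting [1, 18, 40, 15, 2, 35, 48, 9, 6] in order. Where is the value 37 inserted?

Starting tree (level order): [1, None, 18, 15, 40, 2, None, 35, 48, None, 9, None, None, None, None, 6]
Insertion path: 1 -> 18 -> 40 -> 35
Result: insert 37 as right child of 35
Final tree (level order): [1, None, 18, 15, 40, 2, None, 35, 48, None, 9, None, 37, None, None, 6]


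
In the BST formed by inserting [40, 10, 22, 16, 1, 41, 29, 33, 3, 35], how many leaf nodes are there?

Tree built from: [40, 10, 22, 16, 1, 41, 29, 33, 3, 35]
Tree (level-order array): [40, 10, 41, 1, 22, None, None, None, 3, 16, 29, None, None, None, None, None, 33, None, 35]
Rule: A leaf has 0 children.
Per-node child counts:
  node 40: 2 child(ren)
  node 10: 2 child(ren)
  node 1: 1 child(ren)
  node 3: 0 child(ren)
  node 22: 2 child(ren)
  node 16: 0 child(ren)
  node 29: 1 child(ren)
  node 33: 1 child(ren)
  node 35: 0 child(ren)
  node 41: 0 child(ren)
Matching nodes: [3, 16, 35, 41]
Count of leaf nodes: 4


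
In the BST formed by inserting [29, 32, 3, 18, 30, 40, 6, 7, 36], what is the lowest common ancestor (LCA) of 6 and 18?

Tree insertion order: [29, 32, 3, 18, 30, 40, 6, 7, 36]
Tree (level-order array): [29, 3, 32, None, 18, 30, 40, 6, None, None, None, 36, None, None, 7]
In a BST, the LCA of p=6, q=18 is the first node v on the
root-to-leaf path with p <= v <= q (go left if both < v, right if both > v).
Walk from root:
  at 29: both 6 and 18 < 29, go left
  at 3: both 6 and 18 > 3, go right
  at 18: 6 <= 18 <= 18, this is the LCA
LCA = 18


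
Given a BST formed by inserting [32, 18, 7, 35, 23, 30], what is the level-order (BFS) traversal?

Tree insertion order: [32, 18, 7, 35, 23, 30]
Tree (level-order array): [32, 18, 35, 7, 23, None, None, None, None, None, 30]
BFS from the root, enqueuing left then right child of each popped node:
  queue [32] -> pop 32, enqueue [18, 35], visited so far: [32]
  queue [18, 35] -> pop 18, enqueue [7, 23], visited so far: [32, 18]
  queue [35, 7, 23] -> pop 35, enqueue [none], visited so far: [32, 18, 35]
  queue [7, 23] -> pop 7, enqueue [none], visited so far: [32, 18, 35, 7]
  queue [23] -> pop 23, enqueue [30], visited so far: [32, 18, 35, 7, 23]
  queue [30] -> pop 30, enqueue [none], visited so far: [32, 18, 35, 7, 23, 30]
Result: [32, 18, 35, 7, 23, 30]


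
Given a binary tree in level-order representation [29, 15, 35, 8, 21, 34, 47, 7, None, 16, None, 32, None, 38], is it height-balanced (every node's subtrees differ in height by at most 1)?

Tree (level-order array): [29, 15, 35, 8, 21, 34, 47, 7, None, 16, None, 32, None, 38]
Definition: a tree is height-balanced if, at every node, |h(left) - h(right)| <= 1 (empty subtree has height -1).
Bottom-up per-node check:
  node 7: h_left=-1, h_right=-1, diff=0 [OK], height=0
  node 8: h_left=0, h_right=-1, diff=1 [OK], height=1
  node 16: h_left=-1, h_right=-1, diff=0 [OK], height=0
  node 21: h_left=0, h_right=-1, diff=1 [OK], height=1
  node 15: h_left=1, h_right=1, diff=0 [OK], height=2
  node 32: h_left=-1, h_right=-1, diff=0 [OK], height=0
  node 34: h_left=0, h_right=-1, diff=1 [OK], height=1
  node 38: h_left=-1, h_right=-1, diff=0 [OK], height=0
  node 47: h_left=0, h_right=-1, diff=1 [OK], height=1
  node 35: h_left=1, h_right=1, diff=0 [OK], height=2
  node 29: h_left=2, h_right=2, diff=0 [OK], height=3
All nodes satisfy the balance condition.
Result: Balanced


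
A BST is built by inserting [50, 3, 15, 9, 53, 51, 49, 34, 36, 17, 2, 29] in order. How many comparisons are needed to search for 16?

Search path for 16: 50 -> 3 -> 15 -> 49 -> 34 -> 17
Found: False
Comparisons: 6


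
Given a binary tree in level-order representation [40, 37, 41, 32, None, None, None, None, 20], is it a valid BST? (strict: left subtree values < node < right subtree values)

Level-order array: [40, 37, 41, 32, None, None, None, None, 20]
Validate using subtree bounds (lo, hi): at each node, require lo < value < hi,
then recurse left with hi=value and right with lo=value.
Preorder trace (stopping at first violation):
  at node 40 with bounds (-inf, +inf): OK
  at node 37 with bounds (-inf, 40): OK
  at node 32 with bounds (-inf, 37): OK
  at node 20 with bounds (32, 37): VIOLATION
Node 20 violates its bound: not (32 < 20 < 37).
Result: Not a valid BST


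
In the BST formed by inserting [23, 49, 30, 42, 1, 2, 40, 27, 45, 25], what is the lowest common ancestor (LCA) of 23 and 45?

Tree insertion order: [23, 49, 30, 42, 1, 2, 40, 27, 45, 25]
Tree (level-order array): [23, 1, 49, None, 2, 30, None, None, None, 27, 42, 25, None, 40, 45]
In a BST, the LCA of p=23, q=45 is the first node v on the
root-to-leaf path with p <= v <= q (go left if both < v, right if both > v).
Walk from root:
  at 23: 23 <= 23 <= 45, this is the LCA
LCA = 23


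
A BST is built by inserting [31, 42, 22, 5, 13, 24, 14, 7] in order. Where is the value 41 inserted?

Starting tree (level order): [31, 22, 42, 5, 24, None, None, None, 13, None, None, 7, 14]
Insertion path: 31 -> 42
Result: insert 41 as left child of 42
Final tree (level order): [31, 22, 42, 5, 24, 41, None, None, 13, None, None, None, None, 7, 14]


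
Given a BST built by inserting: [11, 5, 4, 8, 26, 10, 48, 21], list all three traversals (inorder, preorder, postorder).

Tree insertion order: [11, 5, 4, 8, 26, 10, 48, 21]
Tree (level-order array): [11, 5, 26, 4, 8, 21, 48, None, None, None, 10]
Inorder (L, root, R): [4, 5, 8, 10, 11, 21, 26, 48]
Preorder (root, L, R): [11, 5, 4, 8, 10, 26, 21, 48]
Postorder (L, R, root): [4, 10, 8, 5, 21, 48, 26, 11]


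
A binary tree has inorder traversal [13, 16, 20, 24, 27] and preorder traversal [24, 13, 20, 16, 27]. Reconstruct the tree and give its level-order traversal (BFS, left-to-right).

Inorder:  [13, 16, 20, 24, 27]
Preorder: [24, 13, 20, 16, 27]
Algorithm: preorder visits root first, so consume preorder in order;
for each root, split the current inorder slice at that value into
left-subtree inorder and right-subtree inorder, then recurse.
Recursive splits:
  root=24; inorder splits into left=[13, 16, 20], right=[27]
  root=13; inorder splits into left=[], right=[16, 20]
  root=20; inorder splits into left=[16], right=[]
  root=16; inorder splits into left=[], right=[]
  root=27; inorder splits into left=[], right=[]
Reconstructed level-order: [24, 13, 27, 20, 16]


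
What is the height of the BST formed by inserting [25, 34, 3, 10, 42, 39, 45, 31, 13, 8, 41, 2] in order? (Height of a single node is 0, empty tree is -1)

Insertion order: [25, 34, 3, 10, 42, 39, 45, 31, 13, 8, 41, 2]
Tree (level-order array): [25, 3, 34, 2, 10, 31, 42, None, None, 8, 13, None, None, 39, 45, None, None, None, None, None, 41]
Compute height bottom-up (empty subtree = -1):
  height(2) = 1 + max(-1, -1) = 0
  height(8) = 1 + max(-1, -1) = 0
  height(13) = 1 + max(-1, -1) = 0
  height(10) = 1 + max(0, 0) = 1
  height(3) = 1 + max(0, 1) = 2
  height(31) = 1 + max(-1, -1) = 0
  height(41) = 1 + max(-1, -1) = 0
  height(39) = 1 + max(-1, 0) = 1
  height(45) = 1 + max(-1, -1) = 0
  height(42) = 1 + max(1, 0) = 2
  height(34) = 1 + max(0, 2) = 3
  height(25) = 1 + max(2, 3) = 4
Height = 4


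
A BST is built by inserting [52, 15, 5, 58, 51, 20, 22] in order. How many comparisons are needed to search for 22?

Search path for 22: 52 -> 15 -> 51 -> 20 -> 22
Found: True
Comparisons: 5


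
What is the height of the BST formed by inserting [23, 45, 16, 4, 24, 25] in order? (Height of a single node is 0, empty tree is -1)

Insertion order: [23, 45, 16, 4, 24, 25]
Tree (level-order array): [23, 16, 45, 4, None, 24, None, None, None, None, 25]
Compute height bottom-up (empty subtree = -1):
  height(4) = 1 + max(-1, -1) = 0
  height(16) = 1 + max(0, -1) = 1
  height(25) = 1 + max(-1, -1) = 0
  height(24) = 1 + max(-1, 0) = 1
  height(45) = 1 + max(1, -1) = 2
  height(23) = 1 + max(1, 2) = 3
Height = 3


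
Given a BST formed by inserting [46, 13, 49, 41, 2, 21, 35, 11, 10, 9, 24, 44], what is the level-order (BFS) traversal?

Tree insertion order: [46, 13, 49, 41, 2, 21, 35, 11, 10, 9, 24, 44]
Tree (level-order array): [46, 13, 49, 2, 41, None, None, None, 11, 21, 44, 10, None, None, 35, None, None, 9, None, 24]
BFS from the root, enqueuing left then right child of each popped node:
  queue [46] -> pop 46, enqueue [13, 49], visited so far: [46]
  queue [13, 49] -> pop 13, enqueue [2, 41], visited so far: [46, 13]
  queue [49, 2, 41] -> pop 49, enqueue [none], visited so far: [46, 13, 49]
  queue [2, 41] -> pop 2, enqueue [11], visited so far: [46, 13, 49, 2]
  queue [41, 11] -> pop 41, enqueue [21, 44], visited so far: [46, 13, 49, 2, 41]
  queue [11, 21, 44] -> pop 11, enqueue [10], visited so far: [46, 13, 49, 2, 41, 11]
  queue [21, 44, 10] -> pop 21, enqueue [35], visited so far: [46, 13, 49, 2, 41, 11, 21]
  queue [44, 10, 35] -> pop 44, enqueue [none], visited so far: [46, 13, 49, 2, 41, 11, 21, 44]
  queue [10, 35] -> pop 10, enqueue [9], visited so far: [46, 13, 49, 2, 41, 11, 21, 44, 10]
  queue [35, 9] -> pop 35, enqueue [24], visited so far: [46, 13, 49, 2, 41, 11, 21, 44, 10, 35]
  queue [9, 24] -> pop 9, enqueue [none], visited so far: [46, 13, 49, 2, 41, 11, 21, 44, 10, 35, 9]
  queue [24] -> pop 24, enqueue [none], visited so far: [46, 13, 49, 2, 41, 11, 21, 44, 10, 35, 9, 24]
Result: [46, 13, 49, 2, 41, 11, 21, 44, 10, 35, 9, 24]


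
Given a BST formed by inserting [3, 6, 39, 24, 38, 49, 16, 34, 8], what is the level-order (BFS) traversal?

Tree insertion order: [3, 6, 39, 24, 38, 49, 16, 34, 8]
Tree (level-order array): [3, None, 6, None, 39, 24, 49, 16, 38, None, None, 8, None, 34]
BFS from the root, enqueuing left then right child of each popped node:
  queue [3] -> pop 3, enqueue [6], visited so far: [3]
  queue [6] -> pop 6, enqueue [39], visited so far: [3, 6]
  queue [39] -> pop 39, enqueue [24, 49], visited so far: [3, 6, 39]
  queue [24, 49] -> pop 24, enqueue [16, 38], visited so far: [3, 6, 39, 24]
  queue [49, 16, 38] -> pop 49, enqueue [none], visited so far: [3, 6, 39, 24, 49]
  queue [16, 38] -> pop 16, enqueue [8], visited so far: [3, 6, 39, 24, 49, 16]
  queue [38, 8] -> pop 38, enqueue [34], visited so far: [3, 6, 39, 24, 49, 16, 38]
  queue [8, 34] -> pop 8, enqueue [none], visited so far: [3, 6, 39, 24, 49, 16, 38, 8]
  queue [34] -> pop 34, enqueue [none], visited so far: [3, 6, 39, 24, 49, 16, 38, 8, 34]
Result: [3, 6, 39, 24, 49, 16, 38, 8, 34]


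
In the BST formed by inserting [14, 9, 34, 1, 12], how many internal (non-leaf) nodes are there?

Tree built from: [14, 9, 34, 1, 12]
Tree (level-order array): [14, 9, 34, 1, 12]
Rule: An internal node has at least one child.
Per-node child counts:
  node 14: 2 child(ren)
  node 9: 2 child(ren)
  node 1: 0 child(ren)
  node 12: 0 child(ren)
  node 34: 0 child(ren)
Matching nodes: [14, 9]
Count of internal (non-leaf) nodes: 2


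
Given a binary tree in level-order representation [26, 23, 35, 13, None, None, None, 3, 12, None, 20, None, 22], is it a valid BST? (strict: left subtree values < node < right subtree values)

Level-order array: [26, 23, 35, 13, None, None, None, 3, 12, None, 20, None, 22]
Validate using subtree bounds (lo, hi): at each node, require lo < value < hi,
then recurse left with hi=value and right with lo=value.
Preorder trace (stopping at first violation):
  at node 26 with bounds (-inf, +inf): OK
  at node 23 with bounds (-inf, 26): OK
  at node 13 with bounds (-inf, 23): OK
  at node 3 with bounds (-inf, 13): OK
  at node 20 with bounds (3, 13): VIOLATION
Node 20 violates its bound: not (3 < 20 < 13).
Result: Not a valid BST


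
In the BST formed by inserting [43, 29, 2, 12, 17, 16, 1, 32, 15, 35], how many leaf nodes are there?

Tree built from: [43, 29, 2, 12, 17, 16, 1, 32, 15, 35]
Tree (level-order array): [43, 29, None, 2, 32, 1, 12, None, 35, None, None, None, 17, None, None, 16, None, 15]
Rule: A leaf has 0 children.
Per-node child counts:
  node 43: 1 child(ren)
  node 29: 2 child(ren)
  node 2: 2 child(ren)
  node 1: 0 child(ren)
  node 12: 1 child(ren)
  node 17: 1 child(ren)
  node 16: 1 child(ren)
  node 15: 0 child(ren)
  node 32: 1 child(ren)
  node 35: 0 child(ren)
Matching nodes: [1, 15, 35]
Count of leaf nodes: 3


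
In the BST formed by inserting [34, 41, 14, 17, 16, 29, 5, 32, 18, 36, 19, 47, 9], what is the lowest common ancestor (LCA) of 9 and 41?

Tree insertion order: [34, 41, 14, 17, 16, 29, 5, 32, 18, 36, 19, 47, 9]
Tree (level-order array): [34, 14, 41, 5, 17, 36, 47, None, 9, 16, 29, None, None, None, None, None, None, None, None, 18, 32, None, 19]
In a BST, the LCA of p=9, q=41 is the first node v on the
root-to-leaf path with p <= v <= q (go left if both < v, right if both > v).
Walk from root:
  at 34: 9 <= 34 <= 41, this is the LCA
LCA = 34


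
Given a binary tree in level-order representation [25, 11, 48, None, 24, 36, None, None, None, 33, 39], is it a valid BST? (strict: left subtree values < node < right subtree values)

Level-order array: [25, 11, 48, None, 24, 36, None, None, None, 33, 39]
Validate using subtree bounds (lo, hi): at each node, require lo < value < hi,
then recurse left with hi=value and right with lo=value.
Preorder trace (stopping at first violation):
  at node 25 with bounds (-inf, +inf): OK
  at node 11 with bounds (-inf, 25): OK
  at node 24 with bounds (11, 25): OK
  at node 48 with bounds (25, +inf): OK
  at node 36 with bounds (25, 48): OK
  at node 33 with bounds (25, 36): OK
  at node 39 with bounds (36, 48): OK
No violation found at any node.
Result: Valid BST


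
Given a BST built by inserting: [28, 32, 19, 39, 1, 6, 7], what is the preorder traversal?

Tree insertion order: [28, 32, 19, 39, 1, 6, 7]
Tree (level-order array): [28, 19, 32, 1, None, None, 39, None, 6, None, None, None, 7]
Preorder traversal: [28, 19, 1, 6, 7, 32, 39]


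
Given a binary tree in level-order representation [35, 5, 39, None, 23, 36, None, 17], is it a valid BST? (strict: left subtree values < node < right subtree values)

Level-order array: [35, 5, 39, None, 23, 36, None, 17]
Validate using subtree bounds (lo, hi): at each node, require lo < value < hi,
then recurse left with hi=value and right with lo=value.
Preorder trace (stopping at first violation):
  at node 35 with bounds (-inf, +inf): OK
  at node 5 with bounds (-inf, 35): OK
  at node 23 with bounds (5, 35): OK
  at node 17 with bounds (5, 23): OK
  at node 39 with bounds (35, +inf): OK
  at node 36 with bounds (35, 39): OK
No violation found at any node.
Result: Valid BST


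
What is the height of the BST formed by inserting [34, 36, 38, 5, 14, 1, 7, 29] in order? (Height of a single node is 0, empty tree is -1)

Insertion order: [34, 36, 38, 5, 14, 1, 7, 29]
Tree (level-order array): [34, 5, 36, 1, 14, None, 38, None, None, 7, 29]
Compute height bottom-up (empty subtree = -1):
  height(1) = 1 + max(-1, -1) = 0
  height(7) = 1 + max(-1, -1) = 0
  height(29) = 1 + max(-1, -1) = 0
  height(14) = 1 + max(0, 0) = 1
  height(5) = 1 + max(0, 1) = 2
  height(38) = 1 + max(-1, -1) = 0
  height(36) = 1 + max(-1, 0) = 1
  height(34) = 1 + max(2, 1) = 3
Height = 3


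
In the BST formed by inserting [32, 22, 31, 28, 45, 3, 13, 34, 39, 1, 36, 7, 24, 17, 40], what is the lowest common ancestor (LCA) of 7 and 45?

Tree insertion order: [32, 22, 31, 28, 45, 3, 13, 34, 39, 1, 36, 7, 24, 17, 40]
Tree (level-order array): [32, 22, 45, 3, 31, 34, None, 1, 13, 28, None, None, 39, None, None, 7, 17, 24, None, 36, 40]
In a BST, the LCA of p=7, q=45 is the first node v on the
root-to-leaf path with p <= v <= q (go left if both < v, right if both > v).
Walk from root:
  at 32: 7 <= 32 <= 45, this is the LCA
LCA = 32


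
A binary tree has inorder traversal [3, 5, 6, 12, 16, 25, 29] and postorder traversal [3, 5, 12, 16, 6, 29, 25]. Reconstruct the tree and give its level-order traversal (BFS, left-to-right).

Inorder:   [3, 5, 6, 12, 16, 25, 29]
Postorder: [3, 5, 12, 16, 6, 29, 25]
Algorithm: postorder visits root last, so walk postorder right-to-left;
each value is the root of the current inorder slice — split it at that
value, recurse on the right subtree first, then the left.
Recursive splits:
  root=25; inorder splits into left=[3, 5, 6, 12, 16], right=[29]
  root=29; inorder splits into left=[], right=[]
  root=6; inorder splits into left=[3, 5], right=[12, 16]
  root=16; inorder splits into left=[12], right=[]
  root=12; inorder splits into left=[], right=[]
  root=5; inorder splits into left=[3], right=[]
  root=3; inorder splits into left=[], right=[]
Reconstructed level-order: [25, 6, 29, 5, 16, 3, 12]


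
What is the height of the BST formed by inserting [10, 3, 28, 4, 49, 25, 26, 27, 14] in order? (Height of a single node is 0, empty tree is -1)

Insertion order: [10, 3, 28, 4, 49, 25, 26, 27, 14]
Tree (level-order array): [10, 3, 28, None, 4, 25, 49, None, None, 14, 26, None, None, None, None, None, 27]
Compute height bottom-up (empty subtree = -1):
  height(4) = 1 + max(-1, -1) = 0
  height(3) = 1 + max(-1, 0) = 1
  height(14) = 1 + max(-1, -1) = 0
  height(27) = 1 + max(-1, -1) = 0
  height(26) = 1 + max(-1, 0) = 1
  height(25) = 1 + max(0, 1) = 2
  height(49) = 1 + max(-1, -1) = 0
  height(28) = 1 + max(2, 0) = 3
  height(10) = 1 + max(1, 3) = 4
Height = 4


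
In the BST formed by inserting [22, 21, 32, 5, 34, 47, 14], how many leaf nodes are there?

Tree built from: [22, 21, 32, 5, 34, 47, 14]
Tree (level-order array): [22, 21, 32, 5, None, None, 34, None, 14, None, 47]
Rule: A leaf has 0 children.
Per-node child counts:
  node 22: 2 child(ren)
  node 21: 1 child(ren)
  node 5: 1 child(ren)
  node 14: 0 child(ren)
  node 32: 1 child(ren)
  node 34: 1 child(ren)
  node 47: 0 child(ren)
Matching nodes: [14, 47]
Count of leaf nodes: 2


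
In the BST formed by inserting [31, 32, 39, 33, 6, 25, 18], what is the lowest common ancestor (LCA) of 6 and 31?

Tree insertion order: [31, 32, 39, 33, 6, 25, 18]
Tree (level-order array): [31, 6, 32, None, 25, None, 39, 18, None, 33]
In a BST, the LCA of p=6, q=31 is the first node v on the
root-to-leaf path with p <= v <= q (go left if both < v, right if both > v).
Walk from root:
  at 31: 6 <= 31 <= 31, this is the LCA
LCA = 31


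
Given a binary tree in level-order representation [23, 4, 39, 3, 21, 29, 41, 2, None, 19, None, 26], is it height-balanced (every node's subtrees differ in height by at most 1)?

Tree (level-order array): [23, 4, 39, 3, 21, 29, 41, 2, None, 19, None, 26]
Definition: a tree is height-balanced if, at every node, |h(left) - h(right)| <= 1 (empty subtree has height -1).
Bottom-up per-node check:
  node 2: h_left=-1, h_right=-1, diff=0 [OK], height=0
  node 3: h_left=0, h_right=-1, diff=1 [OK], height=1
  node 19: h_left=-1, h_right=-1, diff=0 [OK], height=0
  node 21: h_left=0, h_right=-1, diff=1 [OK], height=1
  node 4: h_left=1, h_right=1, diff=0 [OK], height=2
  node 26: h_left=-1, h_right=-1, diff=0 [OK], height=0
  node 29: h_left=0, h_right=-1, diff=1 [OK], height=1
  node 41: h_left=-1, h_right=-1, diff=0 [OK], height=0
  node 39: h_left=1, h_right=0, diff=1 [OK], height=2
  node 23: h_left=2, h_right=2, diff=0 [OK], height=3
All nodes satisfy the balance condition.
Result: Balanced


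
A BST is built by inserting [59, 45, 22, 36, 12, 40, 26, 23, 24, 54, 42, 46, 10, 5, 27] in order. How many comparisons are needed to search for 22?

Search path for 22: 59 -> 45 -> 22
Found: True
Comparisons: 3


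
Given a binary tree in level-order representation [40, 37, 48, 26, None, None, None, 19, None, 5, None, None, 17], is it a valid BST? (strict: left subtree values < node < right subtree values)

Level-order array: [40, 37, 48, 26, None, None, None, 19, None, 5, None, None, 17]
Validate using subtree bounds (lo, hi): at each node, require lo < value < hi,
then recurse left with hi=value and right with lo=value.
Preorder trace (stopping at first violation):
  at node 40 with bounds (-inf, +inf): OK
  at node 37 with bounds (-inf, 40): OK
  at node 26 with bounds (-inf, 37): OK
  at node 19 with bounds (-inf, 26): OK
  at node 5 with bounds (-inf, 19): OK
  at node 17 with bounds (5, 19): OK
  at node 48 with bounds (40, +inf): OK
No violation found at any node.
Result: Valid BST


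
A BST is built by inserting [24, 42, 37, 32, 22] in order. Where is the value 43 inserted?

Starting tree (level order): [24, 22, 42, None, None, 37, None, 32]
Insertion path: 24 -> 42
Result: insert 43 as right child of 42
Final tree (level order): [24, 22, 42, None, None, 37, 43, 32]


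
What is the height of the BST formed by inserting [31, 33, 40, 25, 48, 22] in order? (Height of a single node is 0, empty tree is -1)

Insertion order: [31, 33, 40, 25, 48, 22]
Tree (level-order array): [31, 25, 33, 22, None, None, 40, None, None, None, 48]
Compute height bottom-up (empty subtree = -1):
  height(22) = 1 + max(-1, -1) = 0
  height(25) = 1 + max(0, -1) = 1
  height(48) = 1 + max(-1, -1) = 0
  height(40) = 1 + max(-1, 0) = 1
  height(33) = 1 + max(-1, 1) = 2
  height(31) = 1 + max(1, 2) = 3
Height = 3


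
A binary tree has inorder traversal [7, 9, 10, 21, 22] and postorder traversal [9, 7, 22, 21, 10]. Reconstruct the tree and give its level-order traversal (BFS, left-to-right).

Inorder:   [7, 9, 10, 21, 22]
Postorder: [9, 7, 22, 21, 10]
Algorithm: postorder visits root last, so walk postorder right-to-left;
each value is the root of the current inorder slice — split it at that
value, recurse on the right subtree first, then the left.
Recursive splits:
  root=10; inorder splits into left=[7, 9], right=[21, 22]
  root=21; inorder splits into left=[], right=[22]
  root=22; inorder splits into left=[], right=[]
  root=7; inorder splits into left=[], right=[9]
  root=9; inorder splits into left=[], right=[]
Reconstructed level-order: [10, 7, 21, 9, 22]


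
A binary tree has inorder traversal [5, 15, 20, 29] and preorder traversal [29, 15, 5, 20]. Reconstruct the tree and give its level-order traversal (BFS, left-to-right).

Inorder:  [5, 15, 20, 29]
Preorder: [29, 15, 5, 20]
Algorithm: preorder visits root first, so consume preorder in order;
for each root, split the current inorder slice at that value into
left-subtree inorder and right-subtree inorder, then recurse.
Recursive splits:
  root=29; inorder splits into left=[5, 15, 20], right=[]
  root=15; inorder splits into left=[5], right=[20]
  root=5; inorder splits into left=[], right=[]
  root=20; inorder splits into left=[], right=[]
Reconstructed level-order: [29, 15, 5, 20]


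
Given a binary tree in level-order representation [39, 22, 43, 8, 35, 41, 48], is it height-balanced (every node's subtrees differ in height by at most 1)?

Tree (level-order array): [39, 22, 43, 8, 35, 41, 48]
Definition: a tree is height-balanced if, at every node, |h(left) - h(right)| <= 1 (empty subtree has height -1).
Bottom-up per-node check:
  node 8: h_left=-1, h_right=-1, diff=0 [OK], height=0
  node 35: h_left=-1, h_right=-1, diff=0 [OK], height=0
  node 22: h_left=0, h_right=0, diff=0 [OK], height=1
  node 41: h_left=-1, h_right=-1, diff=0 [OK], height=0
  node 48: h_left=-1, h_right=-1, diff=0 [OK], height=0
  node 43: h_left=0, h_right=0, diff=0 [OK], height=1
  node 39: h_left=1, h_right=1, diff=0 [OK], height=2
All nodes satisfy the balance condition.
Result: Balanced


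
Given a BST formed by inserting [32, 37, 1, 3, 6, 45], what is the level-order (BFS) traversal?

Tree insertion order: [32, 37, 1, 3, 6, 45]
Tree (level-order array): [32, 1, 37, None, 3, None, 45, None, 6]
BFS from the root, enqueuing left then right child of each popped node:
  queue [32] -> pop 32, enqueue [1, 37], visited so far: [32]
  queue [1, 37] -> pop 1, enqueue [3], visited so far: [32, 1]
  queue [37, 3] -> pop 37, enqueue [45], visited so far: [32, 1, 37]
  queue [3, 45] -> pop 3, enqueue [6], visited so far: [32, 1, 37, 3]
  queue [45, 6] -> pop 45, enqueue [none], visited so far: [32, 1, 37, 3, 45]
  queue [6] -> pop 6, enqueue [none], visited so far: [32, 1, 37, 3, 45, 6]
Result: [32, 1, 37, 3, 45, 6]


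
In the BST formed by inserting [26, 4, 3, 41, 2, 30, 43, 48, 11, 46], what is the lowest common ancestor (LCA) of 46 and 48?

Tree insertion order: [26, 4, 3, 41, 2, 30, 43, 48, 11, 46]
Tree (level-order array): [26, 4, 41, 3, 11, 30, 43, 2, None, None, None, None, None, None, 48, None, None, 46]
In a BST, the LCA of p=46, q=48 is the first node v on the
root-to-leaf path with p <= v <= q (go left if both < v, right if both > v).
Walk from root:
  at 26: both 46 and 48 > 26, go right
  at 41: both 46 and 48 > 41, go right
  at 43: both 46 and 48 > 43, go right
  at 48: 46 <= 48 <= 48, this is the LCA
LCA = 48


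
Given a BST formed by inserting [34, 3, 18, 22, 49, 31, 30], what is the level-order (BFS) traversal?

Tree insertion order: [34, 3, 18, 22, 49, 31, 30]
Tree (level-order array): [34, 3, 49, None, 18, None, None, None, 22, None, 31, 30]
BFS from the root, enqueuing left then right child of each popped node:
  queue [34] -> pop 34, enqueue [3, 49], visited so far: [34]
  queue [3, 49] -> pop 3, enqueue [18], visited so far: [34, 3]
  queue [49, 18] -> pop 49, enqueue [none], visited so far: [34, 3, 49]
  queue [18] -> pop 18, enqueue [22], visited so far: [34, 3, 49, 18]
  queue [22] -> pop 22, enqueue [31], visited so far: [34, 3, 49, 18, 22]
  queue [31] -> pop 31, enqueue [30], visited so far: [34, 3, 49, 18, 22, 31]
  queue [30] -> pop 30, enqueue [none], visited so far: [34, 3, 49, 18, 22, 31, 30]
Result: [34, 3, 49, 18, 22, 31, 30]


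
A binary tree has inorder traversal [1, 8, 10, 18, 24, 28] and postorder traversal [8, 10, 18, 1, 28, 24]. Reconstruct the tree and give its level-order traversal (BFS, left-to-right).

Inorder:   [1, 8, 10, 18, 24, 28]
Postorder: [8, 10, 18, 1, 28, 24]
Algorithm: postorder visits root last, so walk postorder right-to-left;
each value is the root of the current inorder slice — split it at that
value, recurse on the right subtree first, then the left.
Recursive splits:
  root=24; inorder splits into left=[1, 8, 10, 18], right=[28]
  root=28; inorder splits into left=[], right=[]
  root=1; inorder splits into left=[], right=[8, 10, 18]
  root=18; inorder splits into left=[8, 10], right=[]
  root=10; inorder splits into left=[8], right=[]
  root=8; inorder splits into left=[], right=[]
Reconstructed level-order: [24, 1, 28, 18, 10, 8]


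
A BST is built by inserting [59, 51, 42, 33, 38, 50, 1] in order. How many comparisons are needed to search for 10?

Search path for 10: 59 -> 51 -> 42 -> 33 -> 1
Found: False
Comparisons: 5


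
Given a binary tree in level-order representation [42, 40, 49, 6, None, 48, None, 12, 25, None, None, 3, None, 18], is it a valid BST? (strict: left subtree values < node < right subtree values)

Level-order array: [42, 40, 49, 6, None, 48, None, 12, 25, None, None, 3, None, 18]
Validate using subtree bounds (lo, hi): at each node, require lo < value < hi,
then recurse left with hi=value and right with lo=value.
Preorder trace (stopping at first violation):
  at node 42 with bounds (-inf, +inf): OK
  at node 40 with bounds (-inf, 42): OK
  at node 6 with bounds (-inf, 40): OK
  at node 12 with bounds (-inf, 6): VIOLATION
Node 12 violates its bound: not (-inf < 12 < 6).
Result: Not a valid BST


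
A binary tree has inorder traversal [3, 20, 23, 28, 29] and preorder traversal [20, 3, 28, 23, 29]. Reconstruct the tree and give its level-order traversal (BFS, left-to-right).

Inorder:  [3, 20, 23, 28, 29]
Preorder: [20, 3, 28, 23, 29]
Algorithm: preorder visits root first, so consume preorder in order;
for each root, split the current inorder slice at that value into
left-subtree inorder and right-subtree inorder, then recurse.
Recursive splits:
  root=20; inorder splits into left=[3], right=[23, 28, 29]
  root=3; inorder splits into left=[], right=[]
  root=28; inorder splits into left=[23], right=[29]
  root=23; inorder splits into left=[], right=[]
  root=29; inorder splits into left=[], right=[]
Reconstructed level-order: [20, 3, 28, 23, 29]


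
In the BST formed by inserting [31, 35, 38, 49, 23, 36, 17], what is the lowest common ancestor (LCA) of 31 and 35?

Tree insertion order: [31, 35, 38, 49, 23, 36, 17]
Tree (level-order array): [31, 23, 35, 17, None, None, 38, None, None, 36, 49]
In a BST, the LCA of p=31, q=35 is the first node v on the
root-to-leaf path with p <= v <= q (go left if both < v, right if both > v).
Walk from root:
  at 31: 31 <= 31 <= 35, this is the LCA
LCA = 31


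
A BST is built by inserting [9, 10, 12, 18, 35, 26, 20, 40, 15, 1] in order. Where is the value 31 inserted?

Starting tree (level order): [9, 1, 10, None, None, None, 12, None, 18, 15, 35, None, None, 26, 40, 20]
Insertion path: 9 -> 10 -> 12 -> 18 -> 35 -> 26
Result: insert 31 as right child of 26
Final tree (level order): [9, 1, 10, None, None, None, 12, None, 18, 15, 35, None, None, 26, 40, 20, 31]


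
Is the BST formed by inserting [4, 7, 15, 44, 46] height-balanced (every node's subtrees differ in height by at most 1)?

Tree (level-order array): [4, None, 7, None, 15, None, 44, None, 46]
Definition: a tree is height-balanced if, at every node, |h(left) - h(right)| <= 1 (empty subtree has height -1).
Bottom-up per-node check:
  node 46: h_left=-1, h_right=-1, diff=0 [OK], height=0
  node 44: h_left=-1, h_right=0, diff=1 [OK], height=1
  node 15: h_left=-1, h_right=1, diff=2 [FAIL (|-1-1|=2 > 1)], height=2
  node 7: h_left=-1, h_right=2, diff=3 [FAIL (|-1-2|=3 > 1)], height=3
  node 4: h_left=-1, h_right=3, diff=4 [FAIL (|-1-3|=4 > 1)], height=4
Node 15 violates the condition: |-1 - 1| = 2 > 1.
Result: Not balanced


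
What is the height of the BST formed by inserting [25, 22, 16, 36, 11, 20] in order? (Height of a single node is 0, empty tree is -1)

Insertion order: [25, 22, 16, 36, 11, 20]
Tree (level-order array): [25, 22, 36, 16, None, None, None, 11, 20]
Compute height bottom-up (empty subtree = -1):
  height(11) = 1 + max(-1, -1) = 0
  height(20) = 1 + max(-1, -1) = 0
  height(16) = 1 + max(0, 0) = 1
  height(22) = 1 + max(1, -1) = 2
  height(36) = 1 + max(-1, -1) = 0
  height(25) = 1 + max(2, 0) = 3
Height = 3
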